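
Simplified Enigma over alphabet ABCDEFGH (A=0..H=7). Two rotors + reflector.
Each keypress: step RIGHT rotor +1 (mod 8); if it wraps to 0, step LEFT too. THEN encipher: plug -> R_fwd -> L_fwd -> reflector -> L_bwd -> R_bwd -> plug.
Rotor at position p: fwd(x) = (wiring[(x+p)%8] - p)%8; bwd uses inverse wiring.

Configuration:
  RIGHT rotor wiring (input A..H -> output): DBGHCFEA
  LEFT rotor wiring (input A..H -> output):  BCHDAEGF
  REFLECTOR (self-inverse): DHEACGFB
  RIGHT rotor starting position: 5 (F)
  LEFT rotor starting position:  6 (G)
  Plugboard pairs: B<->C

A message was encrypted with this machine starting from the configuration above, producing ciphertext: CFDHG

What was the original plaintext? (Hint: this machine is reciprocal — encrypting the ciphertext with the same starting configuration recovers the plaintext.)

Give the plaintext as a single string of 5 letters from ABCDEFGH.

Char 1 ('C'): step: R->6, L=6; C->plug->B->R->C->L->D->refl->A->L'->A->R'->E->plug->E
Char 2 ('F'): step: R->7, L=6; F->plug->F->R->D->L->E->refl->C->L'->G->R'->G->plug->G
Char 3 ('D'): step: R->0, L->7 (L advanced); D->plug->D->R->H->L->H->refl->B->L'->F->R'->F->plug->F
Char 4 ('H'): step: R->1, L=7; H->plug->H->R->C->L->D->refl->A->L'->D->R'->F->plug->F
Char 5 ('G'): step: R->2, L=7; G->plug->G->R->B->L->C->refl->E->L'->E->R'->A->plug->A

Answer: EGFFA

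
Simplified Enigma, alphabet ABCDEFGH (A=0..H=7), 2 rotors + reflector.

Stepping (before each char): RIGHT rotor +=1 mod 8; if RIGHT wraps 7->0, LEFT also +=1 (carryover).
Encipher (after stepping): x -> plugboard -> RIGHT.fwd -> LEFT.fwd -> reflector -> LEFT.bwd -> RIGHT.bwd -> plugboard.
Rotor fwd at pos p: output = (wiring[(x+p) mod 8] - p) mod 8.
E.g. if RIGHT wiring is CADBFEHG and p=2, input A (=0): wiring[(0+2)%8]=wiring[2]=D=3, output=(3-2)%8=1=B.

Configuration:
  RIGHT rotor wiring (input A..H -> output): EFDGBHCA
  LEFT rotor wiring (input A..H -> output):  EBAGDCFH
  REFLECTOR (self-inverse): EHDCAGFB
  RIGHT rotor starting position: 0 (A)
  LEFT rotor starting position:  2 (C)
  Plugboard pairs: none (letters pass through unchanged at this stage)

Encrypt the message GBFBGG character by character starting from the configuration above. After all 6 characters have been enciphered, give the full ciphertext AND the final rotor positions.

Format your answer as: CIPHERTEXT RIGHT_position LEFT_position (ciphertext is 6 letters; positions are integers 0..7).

Answer: BFAFCH 6 2

Derivation:
Char 1 ('G'): step: R->1, L=2; G->plug->G->R->H->L->H->refl->B->L'->C->R'->B->plug->B
Char 2 ('B'): step: R->2, L=2; B->plug->B->R->E->L->D->refl->C->L'->G->R'->F->plug->F
Char 3 ('F'): step: R->3, L=2; F->plug->F->R->B->L->E->refl->A->L'->D->R'->A->plug->A
Char 4 ('B'): step: R->4, L=2; B->plug->B->R->D->L->A->refl->E->L'->B->R'->F->plug->F
Char 5 ('G'): step: R->5, L=2; G->plug->G->R->B->L->E->refl->A->L'->D->R'->C->plug->C
Char 6 ('G'): step: R->6, L=2; G->plug->G->R->D->L->A->refl->E->L'->B->R'->H->plug->H
Final: ciphertext=BFAFCH, RIGHT=6, LEFT=2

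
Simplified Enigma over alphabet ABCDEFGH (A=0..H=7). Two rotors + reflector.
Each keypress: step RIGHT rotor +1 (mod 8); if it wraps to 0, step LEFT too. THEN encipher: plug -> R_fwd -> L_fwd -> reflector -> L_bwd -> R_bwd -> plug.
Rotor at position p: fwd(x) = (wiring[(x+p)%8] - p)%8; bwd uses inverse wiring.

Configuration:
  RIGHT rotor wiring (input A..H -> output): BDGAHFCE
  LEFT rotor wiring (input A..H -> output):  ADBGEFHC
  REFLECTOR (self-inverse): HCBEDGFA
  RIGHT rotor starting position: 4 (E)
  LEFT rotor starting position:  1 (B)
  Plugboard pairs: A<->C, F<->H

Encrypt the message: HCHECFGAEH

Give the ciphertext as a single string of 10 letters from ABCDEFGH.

Char 1 ('H'): step: R->5, L=1; H->plug->F->R->B->L->A->refl->H->L'->H->R'->C->plug->A
Char 2 ('C'): step: R->6, L=1; C->plug->A->R->E->L->E->refl->D->L'->D->R'->C->plug->A
Char 3 ('H'): step: R->7, L=1; H->plug->F->R->A->L->C->refl->B->L'->G->R'->G->plug->G
Char 4 ('E'): step: R->0, L->2 (L advanced); E->plug->E->R->H->L->B->refl->C->L'->C->R'->G->plug->G
Char 5 ('C'): step: R->1, L=2; C->plug->A->R->C->L->C->refl->B->L'->H->R'->C->plug->A
Char 6 ('F'): step: R->2, L=2; F->plug->H->R->B->L->E->refl->D->L'->D->R'->D->plug->D
Char 7 ('G'): step: R->3, L=2; G->plug->G->R->A->L->H->refl->A->L'->F->R'->A->plug->C
Char 8 ('A'): step: R->4, L=2; A->plug->C->R->G->L->G->refl->F->L'->E->R'->H->plug->F
Char 9 ('E'): step: R->5, L=2; E->plug->E->R->G->L->G->refl->F->L'->E->R'->D->plug->D
Char 10 ('H'): step: R->6, L=2; H->plug->F->R->C->L->C->refl->B->L'->H->R'->H->plug->F

Answer: AAGGADCFDF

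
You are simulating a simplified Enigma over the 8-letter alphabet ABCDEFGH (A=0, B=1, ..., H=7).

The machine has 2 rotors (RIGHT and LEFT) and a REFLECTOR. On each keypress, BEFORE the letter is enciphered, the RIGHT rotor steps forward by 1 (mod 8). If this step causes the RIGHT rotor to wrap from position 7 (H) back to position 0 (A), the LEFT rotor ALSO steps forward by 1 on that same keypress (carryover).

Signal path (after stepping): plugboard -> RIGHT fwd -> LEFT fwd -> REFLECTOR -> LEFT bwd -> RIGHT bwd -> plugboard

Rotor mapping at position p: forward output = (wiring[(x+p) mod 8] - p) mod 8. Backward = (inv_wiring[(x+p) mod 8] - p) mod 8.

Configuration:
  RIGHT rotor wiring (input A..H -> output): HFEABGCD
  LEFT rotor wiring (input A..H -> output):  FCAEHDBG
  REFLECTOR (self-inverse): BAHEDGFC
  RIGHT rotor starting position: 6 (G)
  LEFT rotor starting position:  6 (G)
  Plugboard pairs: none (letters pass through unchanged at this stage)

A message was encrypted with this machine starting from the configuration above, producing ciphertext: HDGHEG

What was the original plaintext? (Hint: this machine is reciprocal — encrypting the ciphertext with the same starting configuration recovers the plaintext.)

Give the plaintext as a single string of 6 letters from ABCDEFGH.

Answer: BAHGDD

Derivation:
Char 1 ('H'): step: R->7, L=6; H->plug->H->R->D->L->E->refl->D->L'->A->R'->B->plug->B
Char 2 ('D'): step: R->0, L->7 (L advanced); D->plug->D->R->A->L->H->refl->C->L'->H->R'->A->plug->A
Char 3 ('G'): step: R->1, L=7; G->plug->G->R->C->L->D->refl->E->L'->G->R'->H->plug->H
Char 4 ('H'): step: R->2, L=7; H->plug->H->R->D->L->B->refl->A->L'->F->R'->G->plug->G
Char 5 ('E'): step: R->3, L=7; E->plug->E->R->A->L->H->refl->C->L'->H->R'->D->plug->D
Char 6 ('G'): step: R->4, L=7; G->plug->G->R->A->L->H->refl->C->L'->H->R'->D->plug->D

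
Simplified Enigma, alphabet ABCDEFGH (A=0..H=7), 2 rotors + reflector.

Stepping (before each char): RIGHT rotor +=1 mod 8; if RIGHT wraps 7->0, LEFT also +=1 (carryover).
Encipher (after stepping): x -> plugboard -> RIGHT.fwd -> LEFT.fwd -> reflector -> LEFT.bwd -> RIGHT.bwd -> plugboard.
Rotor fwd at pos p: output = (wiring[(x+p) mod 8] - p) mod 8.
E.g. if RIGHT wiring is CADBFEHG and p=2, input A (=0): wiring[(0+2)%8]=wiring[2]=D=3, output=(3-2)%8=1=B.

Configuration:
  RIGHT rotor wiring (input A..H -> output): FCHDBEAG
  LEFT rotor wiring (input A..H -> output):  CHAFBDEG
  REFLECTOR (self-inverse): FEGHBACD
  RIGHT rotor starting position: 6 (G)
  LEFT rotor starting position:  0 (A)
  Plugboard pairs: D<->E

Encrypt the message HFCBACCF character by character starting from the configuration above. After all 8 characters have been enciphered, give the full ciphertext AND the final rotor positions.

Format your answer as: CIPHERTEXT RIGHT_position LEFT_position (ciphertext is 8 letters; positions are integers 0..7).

Answer: GGFAHBDD 6 1

Derivation:
Char 1 ('H'): step: R->7, L=0; H->plug->H->R->B->L->H->refl->D->L'->F->R'->G->plug->G
Char 2 ('F'): step: R->0, L->1 (L advanced); F->plug->F->R->E->L->C->refl->G->L'->A->R'->G->plug->G
Char 3 ('C'): step: R->1, L=1; C->plug->C->R->C->L->E->refl->B->L'->H->R'->F->plug->F
Char 4 ('B'): step: R->2, L=1; B->plug->B->R->B->L->H->refl->D->L'->F->R'->A->plug->A
Char 5 ('A'): step: R->3, L=1; A->plug->A->R->A->L->G->refl->C->L'->E->R'->H->plug->H
Char 6 ('C'): step: R->4, L=1; C->plug->C->R->E->L->C->refl->G->L'->A->R'->B->plug->B
Char 7 ('C'): step: R->5, L=1; C->plug->C->R->B->L->H->refl->D->L'->F->R'->E->plug->D
Char 8 ('F'): step: R->6, L=1; F->plug->F->R->F->L->D->refl->H->L'->B->R'->E->plug->D
Final: ciphertext=GGFAHBDD, RIGHT=6, LEFT=1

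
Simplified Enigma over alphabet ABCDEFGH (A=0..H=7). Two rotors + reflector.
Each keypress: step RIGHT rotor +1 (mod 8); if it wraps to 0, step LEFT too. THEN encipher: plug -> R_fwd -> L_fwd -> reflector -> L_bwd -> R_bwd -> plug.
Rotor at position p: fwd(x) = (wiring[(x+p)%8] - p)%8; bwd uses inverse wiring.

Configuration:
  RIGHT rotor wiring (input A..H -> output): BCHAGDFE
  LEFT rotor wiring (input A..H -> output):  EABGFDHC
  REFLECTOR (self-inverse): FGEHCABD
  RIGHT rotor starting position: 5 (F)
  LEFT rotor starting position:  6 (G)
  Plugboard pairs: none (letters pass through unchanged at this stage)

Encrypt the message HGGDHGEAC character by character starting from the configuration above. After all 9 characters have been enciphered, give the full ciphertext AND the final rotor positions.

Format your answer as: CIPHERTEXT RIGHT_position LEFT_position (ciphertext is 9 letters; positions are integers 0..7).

Char 1 ('H'): step: R->6, L=6; H->plug->H->R->F->L->A->refl->F->L'->H->R'->A->plug->A
Char 2 ('G'): step: R->7, L=6; G->plug->G->R->E->L->D->refl->H->L'->G->R'->H->plug->H
Char 3 ('G'): step: R->0, L->7 (L advanced); G->plug->G->R->F->L->G->refl->B->L'->C->R'->B->plug->B
Char 4 ('D'): step: R->1, L=7; D->plug->D->R->F->L->G->refl->B->L'->C->R'->E->plug->E
Char 5 ('H'): step: R->2, L=7; H->plug->H->R->A->L->D->refl->H->L'->E->R'->C->plug->C
Char 6 ('G'): step: R->3, L=7; G->plug->G->R->H->L->A->refl->F->L'->B->R'->E->plug->E
Char 7 ('E'): step: R->4, L=7; E->plug->E->R->F->L->G->refl->B->L'->C->R'->A->plug->A
Char 8 ('A'): step: R->5, L=7; A->plug->A->R->G->L->E->refl->C->L'->D->R'->G->plug->G
Char 9 ('C'): step: R->6, L=7; C->plug->C->R->D->L->C->refl->E->L'->G->R'->B->plug->B
Final: ciphertext=AHBECEAGB, RIGHT=6, LEFT=7

Answer: AHBECEAGB 6 7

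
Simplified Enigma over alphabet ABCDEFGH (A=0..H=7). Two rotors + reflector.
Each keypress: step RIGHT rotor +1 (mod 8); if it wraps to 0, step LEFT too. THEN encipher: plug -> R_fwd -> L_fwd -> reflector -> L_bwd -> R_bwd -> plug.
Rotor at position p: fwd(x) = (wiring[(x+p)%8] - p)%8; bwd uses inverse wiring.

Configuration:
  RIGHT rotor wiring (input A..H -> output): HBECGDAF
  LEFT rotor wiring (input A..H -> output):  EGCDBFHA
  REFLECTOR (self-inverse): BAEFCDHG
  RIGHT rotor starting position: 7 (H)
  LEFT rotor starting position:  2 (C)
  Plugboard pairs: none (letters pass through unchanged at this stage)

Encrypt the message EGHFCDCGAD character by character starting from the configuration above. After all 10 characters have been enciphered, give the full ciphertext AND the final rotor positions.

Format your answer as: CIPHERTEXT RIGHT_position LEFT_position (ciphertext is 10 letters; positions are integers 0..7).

Answer: CHDGHBBAEB 1 4

Derivation:
Char 1 ('E'): step: R->0, L->3 (L advanced); E->plug->E->R->G->L->D->refl->F->L'->E->R'->C->plug->C
Char 2 ('G'): step: R->1, L=3; G->plug->G->R->E->L->F->refl->D->L'->G->R'->H->plug->H
Char 3 ('H'): step: R->2, L=3; H->plug->H->R->H->L->H->refl->G->L'->B->R'->D->plug->D
Char 4 ('F'): step: R->3, L=3; F->plug->F->R->E->L->F->refl->D->L'->G->R'->G->plug->G
Char 5 ('C'): step: R->4, L=3; C->plug->C->R->E->L->F->refl->D->L'->G->R'->H->plug->H
Char 6 ('D'): step: R->5, L=3; D->plug->D->R->C->L->C->refl->E->L'->D->R'->B->plug->B
Char 7 ('C'): step: R->6, L=3; C->plug->C->R->B->L->G->refl->H->L'->H->R'->B->plug->B
Char 8 ('G'): step: R->7, L=3; G->plug->G->R->E->L->F->refl->D->L'->G->R'->A->plug->A
Char 9 ('A'): step: R->0, L->4 (L advanced); A->plug->A->R->H->L->H->refl->G->L'->G->R'->E->plug->E
Char 10 ('D'): step: R->1, L=4; D->plug->D->R->F->L->C->refl->E->L'->D->R'->B->plug->B
Final: ciphertext=CHDGHBBAEB, RIGHT=1, LEFT=4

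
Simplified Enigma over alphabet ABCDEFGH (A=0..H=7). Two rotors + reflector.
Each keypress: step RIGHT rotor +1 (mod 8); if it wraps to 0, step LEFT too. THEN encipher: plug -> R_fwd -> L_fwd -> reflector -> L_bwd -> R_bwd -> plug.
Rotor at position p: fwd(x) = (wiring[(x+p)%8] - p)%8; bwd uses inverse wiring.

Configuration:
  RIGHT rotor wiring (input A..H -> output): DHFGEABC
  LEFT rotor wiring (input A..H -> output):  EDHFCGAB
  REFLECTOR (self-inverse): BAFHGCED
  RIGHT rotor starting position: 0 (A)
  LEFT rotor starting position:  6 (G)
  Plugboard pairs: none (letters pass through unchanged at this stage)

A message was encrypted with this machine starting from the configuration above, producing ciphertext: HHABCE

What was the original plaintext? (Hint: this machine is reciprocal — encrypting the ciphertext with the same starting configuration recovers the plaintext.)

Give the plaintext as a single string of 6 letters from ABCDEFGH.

Answer: AGFEGB

Derivation:
Char 1 ('H'): step: R->1, L=6; H->plug->H->R->C->L->G->refl->E->L'->G->R'->A->plug->A
Char 2 ('H'): step: R->2, L=6; H->plug->H->R->F->L->H->refl->D->L'->B->R'->G->plug->G
Char 3 ('A'): step: R->3, L=6; A->plug->A->R->D->L->F->refl->C->L'->A->R'->F->plug->F
Char 4 ('B'): step: R->4, L=6; B->plug->B->R->E->L->B->refl->A->L'->H->R'->E->plug->E
Char 5 ('C'): step: R->5, L=6; C->plug->C->R->F->L->H->refl->D->L'->B->R'->G->plug->G
Char 6 ('E'): step: R->6, L=6; E->plug->E->R->H->L->A->refl->B->L'->E->R'->B->plug->B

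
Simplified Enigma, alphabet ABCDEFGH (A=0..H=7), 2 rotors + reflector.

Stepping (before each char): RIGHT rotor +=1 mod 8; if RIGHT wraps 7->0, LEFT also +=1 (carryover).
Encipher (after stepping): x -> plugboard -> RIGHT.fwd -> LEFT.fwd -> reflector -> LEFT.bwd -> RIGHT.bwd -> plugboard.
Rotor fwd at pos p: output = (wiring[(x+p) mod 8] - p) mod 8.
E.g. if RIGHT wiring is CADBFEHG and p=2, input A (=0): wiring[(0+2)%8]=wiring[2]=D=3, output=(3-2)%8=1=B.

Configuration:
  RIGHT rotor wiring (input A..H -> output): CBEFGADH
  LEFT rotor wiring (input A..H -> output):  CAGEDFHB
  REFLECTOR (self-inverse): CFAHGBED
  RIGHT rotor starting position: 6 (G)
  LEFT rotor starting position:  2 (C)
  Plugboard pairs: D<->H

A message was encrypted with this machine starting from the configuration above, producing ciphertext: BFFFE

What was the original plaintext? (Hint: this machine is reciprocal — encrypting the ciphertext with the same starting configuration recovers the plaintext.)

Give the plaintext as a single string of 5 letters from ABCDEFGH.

Answer: HEDDB

Derivation:
Char 1 ('B'): step: R->7, L=2; B->plug->B->R->D->L->D->refl->H->L'->F->R'->D->plug->H
Char 2 ('F'): step: R->0, L->3 (L advanced); F->plug->F->R->A->L->B->refl->F->L'->G->R'->E->plug->E
Char 3 ('F'): step: R->1, L=3; F->plug->F->R->C->L->C->refl->A->L'->B->R'->H->plug->D
Char 4 ('F'): step: R->2, L=3; F->plug->F->R->F->L->H->refl->D->L'->H->R'->H->plug->D
Char 5 ('E'): step: R->3, L=3; E->plug->E->R->E->L->G->refl->E->L'->D->R'->B->plug->B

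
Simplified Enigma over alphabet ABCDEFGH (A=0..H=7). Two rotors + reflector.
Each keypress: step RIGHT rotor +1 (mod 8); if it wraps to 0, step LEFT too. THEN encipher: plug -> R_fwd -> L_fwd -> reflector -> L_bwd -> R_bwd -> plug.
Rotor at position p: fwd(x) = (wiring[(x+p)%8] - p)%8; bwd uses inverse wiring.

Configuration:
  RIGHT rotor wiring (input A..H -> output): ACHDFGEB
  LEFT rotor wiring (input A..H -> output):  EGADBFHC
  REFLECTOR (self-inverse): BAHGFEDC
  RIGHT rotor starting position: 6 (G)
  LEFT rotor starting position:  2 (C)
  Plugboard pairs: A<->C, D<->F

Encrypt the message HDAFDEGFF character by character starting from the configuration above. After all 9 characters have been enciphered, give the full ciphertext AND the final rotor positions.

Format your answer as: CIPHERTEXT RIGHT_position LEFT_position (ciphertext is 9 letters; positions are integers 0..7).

Answer: BHFECBCAH 7 3

Derivation:
Char 1 ('H'): step: R->7, L=2; H->plug->H->R->F->L->A->refl->B->L'->B->R'->B->plug->B
Char 2 ('D'): step: R->0, L->3 (L advanced); D->plug->F->R->G->L->D->refl->G->L'->B->R'->H->plug->H
Char 3 ('A'): step: R->1, L=3; A->plug->C->R->C->L->C->refl->H->L'->E->R'->D->plug->F
Char 4 ('F'): step: R->2, L=3; F->plug->D->R->E->L->H->refl->C->L'->C->R'->E->plug->E
Char 5 ('D'): step: R->3, L=3; D->plug->F->R->F->L->B->refl->A->L'->A->R'->A->plug->C
Char 6 ('E'): step: R->4, L=3; E->plug->E->R->E->L->H->refl->C->L'->C->R'->B->plug->B
Char 7 ('G'): step: R->5, L=3; G->plug->G->R->G->L->D->refl->G->L'->B->R'->A->plug->C
Char 8 ('F'): step: R->6, L=3; F->plug->D->R->E->L->H->refl->C->L'->C->R'->C->plug->A
Char 9 ('F'): step: R->7, L=3; F->plug->D->R->A->L->A->refl->B->L'->F->R'->H->plug->H
Final: ciphertext=BHFECBCAH, RIGHT=7, LEFT=3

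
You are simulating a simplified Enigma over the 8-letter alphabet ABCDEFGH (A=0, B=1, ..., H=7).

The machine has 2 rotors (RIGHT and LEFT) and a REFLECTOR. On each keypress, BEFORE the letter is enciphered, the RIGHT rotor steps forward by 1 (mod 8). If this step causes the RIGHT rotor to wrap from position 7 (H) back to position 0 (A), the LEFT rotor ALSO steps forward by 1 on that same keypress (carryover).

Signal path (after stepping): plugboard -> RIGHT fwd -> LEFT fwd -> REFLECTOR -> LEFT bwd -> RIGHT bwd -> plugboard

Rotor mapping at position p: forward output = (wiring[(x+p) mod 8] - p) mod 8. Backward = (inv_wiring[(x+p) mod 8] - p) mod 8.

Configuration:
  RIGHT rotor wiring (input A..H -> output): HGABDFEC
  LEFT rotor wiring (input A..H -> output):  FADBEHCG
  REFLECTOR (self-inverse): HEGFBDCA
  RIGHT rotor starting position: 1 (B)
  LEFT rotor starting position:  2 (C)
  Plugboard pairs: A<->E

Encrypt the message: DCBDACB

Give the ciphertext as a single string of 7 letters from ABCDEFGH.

Answer: EAGBHAG

Derivation:
Char 1 ('D'): step: R->2, L=2; D->plug->D->R->D->L->F->refl->D->L'->G->R'->A->plug->E
Char 2 ('C'): step: R->3, L=2; C->plug->C->R->C->L->C->refl->G->L'->H->R'->E->plug->A
Char 3 ('B'): step: R->4, L=2; B->plug->B->R->B->L->H->refl->A->L'->E->R'->G->plug->G
Char 4 ('D'): step: R->5, L=2; D->plug->D->R->C->L->C->refl->G->L'->H->R'->B->plug->B
Char 5 ('A'): step: R->6, L=2; A->plug->E->R->C->L->C->refl->G->L'->H->R'->H->plug->H
Char 6 ('C'): step: R->7, L=2; C->plug->C->R->H->L->G->refl->C->L'->C->R'->E->plug->A
Char 7 ('B'): step: R->0, L->3 (L advanced); B->plug->B->R->G->L->F->refl->D->L'->E->R'->G->plug->G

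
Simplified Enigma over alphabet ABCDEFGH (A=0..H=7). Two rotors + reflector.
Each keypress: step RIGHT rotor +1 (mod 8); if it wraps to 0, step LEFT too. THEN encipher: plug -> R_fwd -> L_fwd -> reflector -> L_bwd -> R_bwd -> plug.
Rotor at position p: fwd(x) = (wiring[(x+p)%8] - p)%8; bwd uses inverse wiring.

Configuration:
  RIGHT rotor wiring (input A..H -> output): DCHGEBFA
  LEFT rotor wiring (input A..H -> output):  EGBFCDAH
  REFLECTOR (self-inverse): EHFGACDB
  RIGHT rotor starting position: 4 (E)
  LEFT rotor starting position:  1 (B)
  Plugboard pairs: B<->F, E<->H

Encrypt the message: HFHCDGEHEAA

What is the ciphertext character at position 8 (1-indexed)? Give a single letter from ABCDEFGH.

Char 1 ('H'): step: R->5, L=1; H->plug->E->R->F->L->H->refl->B->L'->D->R'->C->plug->C
Char 2 ('F'): step: R->6, L=1; F->plug->B->R->C->L->E->refl->A->L'->B->R'->E->plug->H
Char 3 ('H'): step: R->7, L=1; H->plug->E->R->H->L->D->refl->G->L'->G->R'->H->plug->E
Char 4 ('C'): step: R->0, L->2 (L advanced); C->plug->C->R->H->L->E->refl->A->L'->C->R'->B->plug->F
Char 5 ('D'): step: R->1, L=2; D->plug->D->R->D->L->B->refl->H->L'->A->R'->E->plug->H
Char 6 ('G'): step: R->2, L=2; G->plug->G->R->B->L->D->refl->G->L'->E->R'->B->plug->F
Char 7 ('E'): step: R->3, L=2; E->plug->H->R->E->L->G->refl->D->L'->B->R'->B->plug->F
Char 8 ('H'): step: R->4, L=2; H->plug->E->R->H->L->E->refl->A->L'->C->R'->H->plug->E

E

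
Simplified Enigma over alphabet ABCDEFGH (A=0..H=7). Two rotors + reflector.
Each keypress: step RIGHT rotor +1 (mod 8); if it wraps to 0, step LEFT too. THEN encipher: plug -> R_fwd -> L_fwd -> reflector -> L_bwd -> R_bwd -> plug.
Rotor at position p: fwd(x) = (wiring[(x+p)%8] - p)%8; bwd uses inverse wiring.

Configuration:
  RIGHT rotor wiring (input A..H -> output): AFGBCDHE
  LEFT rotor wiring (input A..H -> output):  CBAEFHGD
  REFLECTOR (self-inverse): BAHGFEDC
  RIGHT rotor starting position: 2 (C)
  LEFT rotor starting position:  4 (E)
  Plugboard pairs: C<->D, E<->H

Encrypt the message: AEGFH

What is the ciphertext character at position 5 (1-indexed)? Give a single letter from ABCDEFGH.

Char 1 ('A'): step: R->3, L=4; A->plug->A->R->G->L->E->refl->F->L'->F->R'->F->plug->F
Char 2 ('E'): step: R->4, L=4; E->plug->H->R->F->L->F->refl->E->L'->G->R'->A->plug->A
Char 3 ('G'): step: R->5, L=4; G->plug->G->R->E->L->G->refl->D->L'->B->R'->F->plug->F
Char 4 ('F'): step: R->6, L=4; F->plug->F->R->D->L->H->refl->C->L'->C->R'->C->plug->D
Char 5 ('H'): step: R->7, L=4; H->plug->E->R->C->L->C->refl->H->L'->D->R'->F->plug->F

F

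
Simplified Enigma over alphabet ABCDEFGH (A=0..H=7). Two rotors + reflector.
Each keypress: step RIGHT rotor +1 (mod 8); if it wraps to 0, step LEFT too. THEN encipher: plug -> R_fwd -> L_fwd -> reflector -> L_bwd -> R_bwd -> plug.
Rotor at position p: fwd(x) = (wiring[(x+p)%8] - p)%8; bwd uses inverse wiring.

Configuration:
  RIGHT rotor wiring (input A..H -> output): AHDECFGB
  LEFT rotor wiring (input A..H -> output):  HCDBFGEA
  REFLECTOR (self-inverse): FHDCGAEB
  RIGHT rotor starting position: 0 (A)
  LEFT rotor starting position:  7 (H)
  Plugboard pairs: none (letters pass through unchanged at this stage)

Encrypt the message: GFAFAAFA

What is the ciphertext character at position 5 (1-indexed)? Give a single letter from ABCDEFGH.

Char 1 ('G'): step: R->1, L=7; G->plug->G->R->A->L->B->refl->H->L'->G->R'->A->plug->A
Char 2 ('F'): step: R->2, L=7; F->plug->F->R->H->L->F->refl->A->L'->B->R'->A->plug->A
Char 3 ('A'): step: R->3, L=7; A->plug->A->R->B->L->A->refl->F->L'->H->R'->B->plug->B
Char 4 ('F'): step: R->4, L=7; F->plug->F->R->D->L->E->refl->G->L'->F->R'->D->plug->D
Char 5 ('A'): step: R->5, L=7; A->plug->A->R->A->L->B->refl->H->L'->G->R'->F->plug->F

F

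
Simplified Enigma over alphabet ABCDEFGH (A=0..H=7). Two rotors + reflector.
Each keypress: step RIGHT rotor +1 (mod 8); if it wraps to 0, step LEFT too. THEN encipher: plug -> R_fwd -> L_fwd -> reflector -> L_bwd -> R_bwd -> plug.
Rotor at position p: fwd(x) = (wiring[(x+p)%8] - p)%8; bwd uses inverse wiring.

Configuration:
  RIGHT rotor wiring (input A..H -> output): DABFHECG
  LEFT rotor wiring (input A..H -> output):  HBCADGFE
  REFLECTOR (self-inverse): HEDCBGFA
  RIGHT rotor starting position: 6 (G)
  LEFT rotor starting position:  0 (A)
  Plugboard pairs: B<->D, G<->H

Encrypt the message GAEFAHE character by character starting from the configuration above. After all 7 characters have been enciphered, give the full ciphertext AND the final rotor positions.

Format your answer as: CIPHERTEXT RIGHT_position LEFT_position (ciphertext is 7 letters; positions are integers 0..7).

Answer: FGBAFGB 5 1

Derivation:
Char 1 ('G'): step: R->7, L=0; G->plug->H->R->D->L->A->refl->H->L'->A->R'->F->plug->F
Char 2 ('A'): step: R->0, L->1 (L advanced); A->plug->A->R->D->L->C->refl->D->L'->G->R'->H->plug->G
Char 3 ('E'): step: R->1, L=1; E->plug->E->R->D->L->C->refl->D->L'->G->R'->D->plug->B
Char 4 ('F'): step: R->2, L=1; F->plug->F->R->E->L->F->refl->G->L'->H->R'->A->plug->A
Char 5 ('A'): step: R->3, L=1; A->plug->A->R->C->L->H->refl->A->L'->A->R'->F->plug->F
Char 6 ('H'): step: R->4, L=1; H->plug->G->R->F->L->E->refl->B->L'->B->R'->H->plug->G
Char 7 ('E'): step: R->5, L=1; E->plug->E->R->D->L->C->refl->D->L'->G->R'->D->plug->B
Final: ciphertext=FGBAFGB, RIGHT=5, LEFT=1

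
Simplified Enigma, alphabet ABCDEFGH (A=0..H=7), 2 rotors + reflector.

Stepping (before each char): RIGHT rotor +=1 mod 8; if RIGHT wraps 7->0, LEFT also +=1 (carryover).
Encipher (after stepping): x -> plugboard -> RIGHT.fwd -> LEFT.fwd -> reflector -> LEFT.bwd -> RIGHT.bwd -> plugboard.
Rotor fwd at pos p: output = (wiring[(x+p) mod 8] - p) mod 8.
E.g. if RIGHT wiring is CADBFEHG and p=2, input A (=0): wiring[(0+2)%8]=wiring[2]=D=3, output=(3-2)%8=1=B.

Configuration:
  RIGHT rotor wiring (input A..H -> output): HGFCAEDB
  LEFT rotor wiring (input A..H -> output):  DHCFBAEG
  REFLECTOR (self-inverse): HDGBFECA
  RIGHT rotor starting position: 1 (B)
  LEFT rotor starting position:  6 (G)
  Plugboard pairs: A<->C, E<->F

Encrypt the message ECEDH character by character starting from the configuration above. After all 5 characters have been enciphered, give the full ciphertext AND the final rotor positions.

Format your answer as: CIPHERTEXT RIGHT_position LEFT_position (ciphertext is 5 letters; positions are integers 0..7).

Answer: BDCAB 6 6

Derivation:
Char 1 ('E'): step: R->2, L=6; E->plug->F->R->H->L->C->refl->G->L'->A->R'->B->plug->B
Char 2 ('C'): step: R->3, L=6; C->plug->A->R->H->L->C->refl->G->L'->A->R'->D->plug->D
Char 3 ('E'): step: R->4, L=6; E->plug->F->R->C->L->F->refl->E->L'->E->R'->A->plug->C
Char 4 ('D'): step: R->5, L=6; D->plug->D->R->C->L->F->refl->E->L'->E->R'->C->plug->A
Char 5 ('H'): step: R->6, L=6; H->plug->H->R->G->L->D->refl->B->L'->D->R'->B->plug->B
Final: ciphertext=BDCAB, RIGHT=6, LEFT=6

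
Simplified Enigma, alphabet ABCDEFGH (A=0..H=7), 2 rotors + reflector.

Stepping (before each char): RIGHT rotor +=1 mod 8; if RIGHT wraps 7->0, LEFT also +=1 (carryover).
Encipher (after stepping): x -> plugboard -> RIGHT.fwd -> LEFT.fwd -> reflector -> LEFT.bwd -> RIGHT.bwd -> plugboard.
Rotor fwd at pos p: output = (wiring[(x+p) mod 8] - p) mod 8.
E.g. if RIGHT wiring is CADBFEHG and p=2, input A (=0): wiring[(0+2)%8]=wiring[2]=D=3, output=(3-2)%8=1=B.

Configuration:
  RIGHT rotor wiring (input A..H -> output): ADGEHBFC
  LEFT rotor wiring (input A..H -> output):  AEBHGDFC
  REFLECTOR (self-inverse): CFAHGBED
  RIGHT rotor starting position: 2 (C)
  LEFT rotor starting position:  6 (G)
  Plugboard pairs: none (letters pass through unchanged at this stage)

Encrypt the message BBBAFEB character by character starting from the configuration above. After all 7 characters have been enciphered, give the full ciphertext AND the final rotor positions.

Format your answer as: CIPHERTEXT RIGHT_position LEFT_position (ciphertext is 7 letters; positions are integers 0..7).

Answer: GFADCCE 1 7

Derivation:
Char 1 ('B'): step: R->3, L=6; B->plug->B->R->E->L->D->refl->H->L'->A->R'->G->plug->G
Char 2 ('B'): step: R->4, L=6; B->plug->B->R->F->L->B->refl->F->L'->H->R'->F->plug->F
Char 3 ('B'): step: R->5, L=6; B->plug->B->R->A->L->H->refl->D->L'->E->R'->A->plug->A
Char 4 ('A'): step: R->6, L=6; A->plug->A->R->H->L->F->refl->B->L'->F->R'->D->plug->D
Char 5 ('F'): step: R->7, L=6; F->plug->F->R->A->L->H->refl->D->L'->E->R'->C->plug->C
Char 6 ('E'): step: R->0, L->7 (L advanced); E->plug->E->R->H->L->G->refl->E->L'->G->R'->C->plug->C
Char 7 ('B'): step: R->1, L=7; B->plug->B->R->F->L->H->refl->D->L'->A->R'->E->plug->E
Final: ciphertext=GFADCCE, RIGHT=1, LEFT=7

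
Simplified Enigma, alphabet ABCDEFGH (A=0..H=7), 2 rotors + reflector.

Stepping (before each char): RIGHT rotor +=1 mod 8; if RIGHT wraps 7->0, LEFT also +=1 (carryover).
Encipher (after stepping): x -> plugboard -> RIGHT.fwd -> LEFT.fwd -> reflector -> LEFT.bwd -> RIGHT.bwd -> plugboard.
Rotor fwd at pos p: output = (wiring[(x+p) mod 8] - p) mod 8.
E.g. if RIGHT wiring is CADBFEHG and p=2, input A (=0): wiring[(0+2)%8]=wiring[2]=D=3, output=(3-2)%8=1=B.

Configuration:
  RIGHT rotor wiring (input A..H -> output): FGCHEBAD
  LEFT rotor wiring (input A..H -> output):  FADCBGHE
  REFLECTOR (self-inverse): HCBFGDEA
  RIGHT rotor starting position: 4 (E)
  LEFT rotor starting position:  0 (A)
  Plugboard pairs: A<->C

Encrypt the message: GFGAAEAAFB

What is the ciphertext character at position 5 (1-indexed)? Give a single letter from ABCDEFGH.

Char 1 ('G'): step: R->5, L=0; G->plug->G->R->C->L->D->refl->F->L'->A->R'->D->plug->D
Char 2 ('F'): step: R->6, L=0; F->plug->F->R->B->L->A->refl->H->L'->G->R'->G->plug->G
Char 3 ('G'): step: R->7, L=0; G->plug->G->R->C->L->D->refl->F->L'->A->R'->E->plug->E
Char 4 ('A'): step: R->0, L->1 (L advanced); A->plug->C->R->C->L->B->refl->C->L'->B->R'->F->plug->F
Char 5 ('A'): step: R->1, L=1; A->plug->C->R->G->L->D->refl->F->L'->E->R'->H->plug->H

H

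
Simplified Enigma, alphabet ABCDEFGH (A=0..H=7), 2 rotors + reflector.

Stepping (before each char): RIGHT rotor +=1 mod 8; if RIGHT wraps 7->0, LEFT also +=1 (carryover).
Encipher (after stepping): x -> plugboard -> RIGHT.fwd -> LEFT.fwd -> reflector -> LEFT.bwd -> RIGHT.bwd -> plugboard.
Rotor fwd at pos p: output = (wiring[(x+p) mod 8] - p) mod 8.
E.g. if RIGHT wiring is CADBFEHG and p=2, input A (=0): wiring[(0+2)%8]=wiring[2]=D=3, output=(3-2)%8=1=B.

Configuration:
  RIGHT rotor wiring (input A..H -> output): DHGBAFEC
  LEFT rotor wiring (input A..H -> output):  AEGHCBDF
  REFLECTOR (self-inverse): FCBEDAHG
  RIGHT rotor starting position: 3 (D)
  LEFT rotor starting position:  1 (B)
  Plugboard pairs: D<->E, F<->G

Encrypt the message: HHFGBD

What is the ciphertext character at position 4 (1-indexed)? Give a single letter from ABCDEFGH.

Char 1 ('H'): step: R->4, L=1; H->plug->H->R->F->L->C->refl->B->L'->D->R'->F->plug->G
Char 2 ('H'): step: R->5, L=1; H->plug->H->R->D->L->B->refl->C->L'->F->R'->C->plug->C
Char 3 ('F'): step: R->6, L=1; F->plug->G->R->C->L->G->refl->H->L'->H->R'->H->plug->H
Char 4 ('G'): step: R->7, L=1; G->plug->F->R->B->L->F->refl->A->L'->E->R'->B->plug->B

B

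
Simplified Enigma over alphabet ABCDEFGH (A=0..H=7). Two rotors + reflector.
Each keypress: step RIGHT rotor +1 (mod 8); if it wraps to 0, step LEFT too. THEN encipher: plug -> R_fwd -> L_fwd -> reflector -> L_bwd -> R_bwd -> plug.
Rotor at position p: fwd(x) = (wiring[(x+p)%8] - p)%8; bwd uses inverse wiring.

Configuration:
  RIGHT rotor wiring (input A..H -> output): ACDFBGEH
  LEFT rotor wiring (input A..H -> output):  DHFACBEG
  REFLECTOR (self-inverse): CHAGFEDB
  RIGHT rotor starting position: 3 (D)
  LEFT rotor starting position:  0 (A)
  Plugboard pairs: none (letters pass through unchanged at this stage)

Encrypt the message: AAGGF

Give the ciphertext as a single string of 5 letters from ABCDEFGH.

Char 1 ('A'): step: R->4, L=0; A->plug->A->R->F->L->B->refl->H->L'->B->R'->H->plug->H
Char 2 ('A'): step: R->5, L=0; A->plug->A->R->B->L->H->refl->B->L'->F->R'->E->plug->E
Char 3 ('G'): step: R->6, L=0; G->plug->G->R->D->L->A->refl->C->L'->E->R'->D->plug->D
Char 4 ('G'): step: R->7, L=0; G->plug->G->R->H->L->G->refl->D->L'->A->R'->A->plug->A
Char 5 ('F'): step: R->0, L->1 (L advanced); F->plug->F->R->G->L->F->refl->E->L'->B->R'->E->plug->E

Answer: HEDAE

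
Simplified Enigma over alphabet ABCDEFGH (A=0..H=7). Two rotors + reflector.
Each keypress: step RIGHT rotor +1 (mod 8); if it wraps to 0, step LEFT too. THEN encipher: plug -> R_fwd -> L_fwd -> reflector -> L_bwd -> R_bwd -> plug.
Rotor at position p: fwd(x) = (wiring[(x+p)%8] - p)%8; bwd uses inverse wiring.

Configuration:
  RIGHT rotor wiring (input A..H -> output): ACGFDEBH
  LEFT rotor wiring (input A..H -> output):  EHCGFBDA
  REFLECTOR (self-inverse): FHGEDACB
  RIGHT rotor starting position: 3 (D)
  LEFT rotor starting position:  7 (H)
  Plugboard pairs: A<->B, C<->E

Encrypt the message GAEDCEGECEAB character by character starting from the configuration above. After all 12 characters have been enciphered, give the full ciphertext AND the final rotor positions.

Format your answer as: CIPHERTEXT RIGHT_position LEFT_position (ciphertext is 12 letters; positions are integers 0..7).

Char 1 ('G'): step: R->4, L=7; G->plug->G->R->C->L->A->refl->F->L'->B->R'->H->plug->H
Char 2 ('A'): step: R->5, L=7; A->plug->B->R->E->L->H->refl->B->L'->A->R'->G->plug->G
Char 3 ('E'): step: R->6, L=7; E->plug->C->R->C->L->A->refl->F->L'->B->R'->B->plug->A
Char 4 ('D'): step: R->7, L=7; D->plug->D->R->H->L->E->refl->D->L'->D->R'->C->plug->E
Char 5 ('C'): step: R->0, L->0 (L advanced); C->plug->E->R->D->L->G->refl->C->L'->C->R'->B->plug->A
Char 6 ('E'): step: R->1, L=0; E->plug->C->R->E->L->F->refl->A->L'->H->R'->H->plug->H
Char 7 ('G'): step: R->2, L=0; G->plug->G->R->G->L->D->refl->E->L'->A->R'->H->plug->H
Char 8 ('E'): step: R->3, L=0; E->plug->C->R->B->L->H->refl->B->L'->F->R'->F->plug->F
Char 9 ('C'): step: R->4, L=0; C->plug->E->R->E->L->F->refl->A->L'->H->R'->A->plug->B
Char 10 ('E'): step: R->5, L=0; E->plug->C->R->C->L->C->refl->G->L'->D->R'->D->plug->D
Char 11 ('A'): step: R->6, L=0; A->plug->B->R->B->L->H->refl->B->L'->F->R'->G->plug->G
Char 12 ('B'): step: R->7, L=0; B->plug->A->R->A->L->E->refl->D->L'->G->R'->E->plug->C
Final: ciphertext=HGAEAHHFBDGC, RIGHT=7, LEFT=0

Answer: HGAEAHHFBDGC 7 0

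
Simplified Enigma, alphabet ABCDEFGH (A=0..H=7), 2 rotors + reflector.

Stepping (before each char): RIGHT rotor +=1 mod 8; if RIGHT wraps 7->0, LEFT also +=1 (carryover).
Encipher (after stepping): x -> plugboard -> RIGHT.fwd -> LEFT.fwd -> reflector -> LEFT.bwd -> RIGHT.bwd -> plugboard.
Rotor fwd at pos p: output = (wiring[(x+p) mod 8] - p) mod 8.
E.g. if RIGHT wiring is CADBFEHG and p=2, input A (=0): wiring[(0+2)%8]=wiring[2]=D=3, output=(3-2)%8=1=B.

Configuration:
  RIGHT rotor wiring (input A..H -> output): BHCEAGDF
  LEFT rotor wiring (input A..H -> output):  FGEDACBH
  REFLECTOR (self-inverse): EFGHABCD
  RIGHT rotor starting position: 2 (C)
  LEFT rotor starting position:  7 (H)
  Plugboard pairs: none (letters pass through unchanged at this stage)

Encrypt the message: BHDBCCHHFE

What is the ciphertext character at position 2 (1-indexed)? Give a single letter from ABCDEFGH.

Char 1 ('B'): step: R->3, L=7; B->plug->B->R->F->L->B->refl->F->L'->D->R'->C->plug->C
Char 2 ('H'): step: R->4, L=7; H->plug->H->R->A->L->A->refl->E->L'->E->R'->A->plug->A

A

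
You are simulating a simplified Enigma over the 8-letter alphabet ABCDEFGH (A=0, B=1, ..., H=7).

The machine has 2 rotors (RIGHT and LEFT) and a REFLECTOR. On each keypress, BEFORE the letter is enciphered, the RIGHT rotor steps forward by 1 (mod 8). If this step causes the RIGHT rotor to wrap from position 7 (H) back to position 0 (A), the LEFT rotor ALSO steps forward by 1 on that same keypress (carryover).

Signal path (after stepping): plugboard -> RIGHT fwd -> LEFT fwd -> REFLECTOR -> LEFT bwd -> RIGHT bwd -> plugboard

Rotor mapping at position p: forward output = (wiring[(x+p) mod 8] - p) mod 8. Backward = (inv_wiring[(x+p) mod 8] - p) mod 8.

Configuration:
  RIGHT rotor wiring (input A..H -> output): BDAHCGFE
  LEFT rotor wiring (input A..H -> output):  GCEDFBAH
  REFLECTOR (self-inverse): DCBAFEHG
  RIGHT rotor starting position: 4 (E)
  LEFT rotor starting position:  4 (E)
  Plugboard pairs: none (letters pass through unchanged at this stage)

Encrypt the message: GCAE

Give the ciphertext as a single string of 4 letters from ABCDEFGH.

Answer: ABGB

Derivation:
Char 1 ('G'): step: R->5, L=4; G->plug->G->R->C->L->E->refl->F->L'->B->R'->A->plug->A
Char 2 ('C'): step: R->6, L=4; C->plug->C->R->D->L->D->refl->A->L'->G->R'->B->plug->B
Char 3 ('A'): step: R->7, L=4; A->plug->A->R->F->L->G->refl->H->L'->H->R'->G->plug->G
Char 4 ('E'): step: R->0, L->5 (L advanced); E->plug->E->R->C->L->C->refl->B->L'->D->R'->B->plug->B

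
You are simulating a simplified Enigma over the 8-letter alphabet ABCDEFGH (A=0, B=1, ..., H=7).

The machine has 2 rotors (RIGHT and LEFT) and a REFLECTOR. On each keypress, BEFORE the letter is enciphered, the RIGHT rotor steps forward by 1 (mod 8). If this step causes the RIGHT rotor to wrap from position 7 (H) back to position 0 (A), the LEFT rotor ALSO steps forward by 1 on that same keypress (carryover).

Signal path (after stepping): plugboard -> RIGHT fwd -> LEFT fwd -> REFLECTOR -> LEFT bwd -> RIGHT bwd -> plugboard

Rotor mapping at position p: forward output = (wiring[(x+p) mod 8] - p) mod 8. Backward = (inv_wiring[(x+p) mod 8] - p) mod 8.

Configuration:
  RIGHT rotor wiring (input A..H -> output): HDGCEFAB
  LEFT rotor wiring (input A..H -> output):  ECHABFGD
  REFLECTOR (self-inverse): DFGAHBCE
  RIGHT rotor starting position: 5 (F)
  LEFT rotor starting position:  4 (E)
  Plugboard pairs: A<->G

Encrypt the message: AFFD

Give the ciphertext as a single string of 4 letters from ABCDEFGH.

Char 1 ('A'): step: R->6, L=4; A->plug->G->R->G->L->D->refl->A->L'->E->R'->F->plug->F
Char 2 ('F'): step: R->7, L=4; F->plug->F->R->F->L->G->refl->C->L'->C->R'->A->plug->G
Char 3 ('F'): step: R->0, L->5 (L advanced); F->plug->F->R->F->L->C->refl->G->L'->C->R'->D->plug->D
Char 4 ('D'): step: R->1, L=5; D->plug->D->R->D->L->H->refl->E->L'->H->R'->F->plug->F

Answer: FGDF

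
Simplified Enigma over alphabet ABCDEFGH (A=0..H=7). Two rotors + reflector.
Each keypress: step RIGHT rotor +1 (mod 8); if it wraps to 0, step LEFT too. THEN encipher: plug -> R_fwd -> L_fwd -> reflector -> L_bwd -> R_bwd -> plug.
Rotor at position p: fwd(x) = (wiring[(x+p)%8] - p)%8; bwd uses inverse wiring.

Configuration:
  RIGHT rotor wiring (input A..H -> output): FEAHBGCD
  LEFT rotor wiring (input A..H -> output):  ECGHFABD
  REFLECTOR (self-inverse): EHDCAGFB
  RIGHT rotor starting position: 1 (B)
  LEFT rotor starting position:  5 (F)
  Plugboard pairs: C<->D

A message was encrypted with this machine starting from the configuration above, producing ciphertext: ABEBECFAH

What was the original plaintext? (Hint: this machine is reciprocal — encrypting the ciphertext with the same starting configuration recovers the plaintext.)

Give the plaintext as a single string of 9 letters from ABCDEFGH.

Char 1 ('A'): step: R->2, L=5; A->plug->A->R->G->L->C->refl->D->L'->A->R'->E->plug->E
Char 2 ('B'): step: R->3, L=5; B->plug->B->R->G->L->C->refl->D->L'->A->R'->E->plug->E
Char 3 ('E'): step: R->4, L=5; E->plug->E->R->B->L->E->refl->A->L'->H->R'->D->plug->C
Char 4 ('B'): step: R->5, L=5; B->plug->B->R->F->L->B->refl->H->L'->D->R'->F->plug->F
Char 5 ('E'): step: R->6, L=5; E->plug->E->R->C->L->G->refl->F->L'->E->R'->A->plug->A
Char 6 ('C'): step: R->7, L=5; C->plug->D->R->B->L->E->refl->A->L'->H->R'->G->plug->G
Char 7 ('F'): step: R->0, L->6 (L advanced); F->plug->F->R->G->L->H->refl->B->L'->F->R'->A->plug->A
Char 8 ('A'): step: R->1, L=6; A->plug->A->R->D->L->E->refl->A->L'->E->R'->H->plug->H
Char 9 ('H'): step: R->2, L=6; H->plug->H->R->C->L->G->refl->F->L'->B->R'->F->plug->F

Answer: EECFAGAHF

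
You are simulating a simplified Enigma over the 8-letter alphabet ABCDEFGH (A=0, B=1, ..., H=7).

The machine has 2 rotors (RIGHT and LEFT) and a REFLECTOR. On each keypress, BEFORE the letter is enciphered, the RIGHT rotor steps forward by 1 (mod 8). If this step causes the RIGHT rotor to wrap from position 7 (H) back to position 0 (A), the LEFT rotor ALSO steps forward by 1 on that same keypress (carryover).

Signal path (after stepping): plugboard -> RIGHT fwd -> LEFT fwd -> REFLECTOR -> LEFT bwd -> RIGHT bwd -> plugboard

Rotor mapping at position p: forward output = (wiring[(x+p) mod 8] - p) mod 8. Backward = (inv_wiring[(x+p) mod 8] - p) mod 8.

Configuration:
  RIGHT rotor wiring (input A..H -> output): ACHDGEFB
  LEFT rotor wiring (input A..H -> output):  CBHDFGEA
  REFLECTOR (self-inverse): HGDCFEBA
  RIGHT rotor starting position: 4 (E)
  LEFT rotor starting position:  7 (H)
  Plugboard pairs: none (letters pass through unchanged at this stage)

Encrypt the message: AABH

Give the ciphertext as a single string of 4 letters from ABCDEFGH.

Answer: CDAG

Derivation:
Char 1 ('A'): step: R->5, L=7; A->plug->A->R->H->L->F->refl->E->L'->E->R'->C->plug->C
Char 2 ('A'): step: R->6, L=7; A->plug->A->R->H->L->F->refl->E->L'->E->R'->D->plug->D
Char 3 ('B'): step: R->7, L=7; B->plug->B->R->B->L->D->refl->C->L'->C->R'->A->plug->A
Char 4 ('H'): step: R->0, L->0 (L advanced); H->plug->H->R->B->L->B->refl->G->L'->F->R'->G->plug->G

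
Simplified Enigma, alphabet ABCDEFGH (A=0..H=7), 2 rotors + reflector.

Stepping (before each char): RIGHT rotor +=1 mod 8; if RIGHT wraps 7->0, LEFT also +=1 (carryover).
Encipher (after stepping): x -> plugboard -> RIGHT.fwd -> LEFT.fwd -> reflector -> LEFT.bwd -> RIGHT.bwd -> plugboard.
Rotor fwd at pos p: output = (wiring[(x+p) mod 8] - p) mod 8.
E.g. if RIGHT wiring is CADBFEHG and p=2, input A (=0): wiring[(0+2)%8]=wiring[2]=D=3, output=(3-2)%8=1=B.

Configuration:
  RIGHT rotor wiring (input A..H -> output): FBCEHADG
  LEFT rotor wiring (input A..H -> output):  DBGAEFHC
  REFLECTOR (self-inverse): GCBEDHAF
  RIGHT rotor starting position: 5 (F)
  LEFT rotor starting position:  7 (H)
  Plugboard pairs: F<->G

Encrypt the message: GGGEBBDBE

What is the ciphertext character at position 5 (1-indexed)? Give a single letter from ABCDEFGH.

Char 1 ('G'): step: R->6, L=7; G->plug->F->R->G->L->G->refl->A->L'->H->R'->C->plug->C
Char 2 ('G'): step: R->7, L=7; G->plug->F->R->A->L->D->refl->E->L'->B->R'->G->plug->F
Char 3 ('G'): step: R->0, L->0 (L advanced); G->plug->F->R->A->L->D->refl->E->L'->E->R'->D->plug->D
Char 4 ('E'): step: R->1, L=0; E->plug->E->R->H->L->C->refl->B->L'->B->R'->B->plug->B
Char 5 ('B'): step: R->2, L=0; B->plug->B->R->C->L->G->refl->A->L'->D->R'->G->plug->F

F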